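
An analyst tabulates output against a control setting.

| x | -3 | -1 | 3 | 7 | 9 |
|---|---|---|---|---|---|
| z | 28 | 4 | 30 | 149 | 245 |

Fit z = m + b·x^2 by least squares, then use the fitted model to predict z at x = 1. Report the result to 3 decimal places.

ẑ = 4.623

Sums needed: Σ1 = 5, Σx^2 = 149, Σx^2·x^2 = 9125.
For Aᵀz: Σz = 456, Σx^2·z = 27672.
AᵀA·[m, b]ᵀ = Aᵀz becomes [[5, 149]; [149, 9125]]·[m, b]ᵀ = [456, 27672]ᵀ.
Eliminating b: 9125·(row 1) − 149·(row 2) gives 23424·m = 9125·456 − 149·27672 = 37872, so m = 789/488.
Then b = (27672 − 149·(789/488))/9125 = 1467/488.
At x = 1: ẑ = (789/488)·(1) + (1467/488)·(1) = 282/61.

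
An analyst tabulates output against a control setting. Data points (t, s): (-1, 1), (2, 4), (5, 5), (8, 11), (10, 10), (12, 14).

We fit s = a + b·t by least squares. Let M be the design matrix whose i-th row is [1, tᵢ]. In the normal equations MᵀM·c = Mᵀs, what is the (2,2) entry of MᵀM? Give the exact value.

338

Row 2 ↔ basis t, column 2 ↔ basis t, so (MᵀM)_{2,2} = Σᵢ (t)·(t) = (-1)·(-1) + (2)·(2) + (5)·(5) + (8)·(8) + (10)·(10) + (12)·(12) = 338.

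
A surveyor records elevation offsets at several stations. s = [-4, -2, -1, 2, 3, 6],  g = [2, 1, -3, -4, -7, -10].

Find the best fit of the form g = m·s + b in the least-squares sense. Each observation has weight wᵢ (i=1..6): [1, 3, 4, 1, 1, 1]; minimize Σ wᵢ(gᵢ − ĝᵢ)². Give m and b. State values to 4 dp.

Sums needed: Σwᵢ·s·s = 81, Σwᵢ·s = -3, Σwᵢ·1 = 11.
Right-hand side: Σwᵢ·s·g = -91, Σwᵢ·g = -28.
det = 81·11 − (-3)² = 882.
m = ((-91)·11 − (-3)·(-28))/882 = -155/126; b = (81·(-28) − (-3)·(-91))/882 = -121/42.

m = -1.2302, b = -2.8810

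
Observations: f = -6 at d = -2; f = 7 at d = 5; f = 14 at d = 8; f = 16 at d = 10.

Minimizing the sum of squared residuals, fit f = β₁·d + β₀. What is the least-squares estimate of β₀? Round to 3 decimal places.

β₀ = -2.163

The normal equations are: 193·β₁ + 21·β₀ = 319;  21·β₁ + 4·β₀ = 31.
Δ = 193·4 − 21² = 331.
β₁ = (319·4 − 21·31)/331 = 625/331; β₀ = (193·31 − 21·319)/331 = -716/331.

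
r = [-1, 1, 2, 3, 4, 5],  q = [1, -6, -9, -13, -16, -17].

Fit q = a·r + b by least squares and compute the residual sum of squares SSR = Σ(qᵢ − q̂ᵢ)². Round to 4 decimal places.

With design matrix X, XᵀX = [[56, 14]; [14, 6]] and Xᵀq = [-213, -60]ᵀ.
Determinant 56·6 − 14² = 140.
a = ((-213)·6 − 14·(-60))/140 = -219/70; b = (56·(-60) − 14·(-213))/140 = -27/10.
Residuals: 4/7, -6/35, -3/70, -32/35, -11/14, 47/35; SSR = 253/70.

SSR = 3.6143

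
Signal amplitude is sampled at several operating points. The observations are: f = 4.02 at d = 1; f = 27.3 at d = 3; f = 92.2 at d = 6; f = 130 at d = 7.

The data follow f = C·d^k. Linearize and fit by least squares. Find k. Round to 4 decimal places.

k = 1.7718

With ln fᵢ as the transformed response and ln dᵢ as the regressor:
Σln d = 4.8363, Σ(ln d)² = 8.2039, Σln f = 14.0897, Σln d·ln f = 21.2106.
Normal system: [[8.2039, 4.8363]; [4.8363, 4]]·[k, ln C]ᵀ = [21.2106, 14.0897]ᵀ.
Slope k = (n·Σln d·ln f − Σln d·Σln f)/(n·Σ(ln d)² − (Σln d)²) = (4·21.2106 − 4.8363·14.0897)/9.4260 = 1.77178; ln C = (Σln f − k·Σln d)/n = 1.38021.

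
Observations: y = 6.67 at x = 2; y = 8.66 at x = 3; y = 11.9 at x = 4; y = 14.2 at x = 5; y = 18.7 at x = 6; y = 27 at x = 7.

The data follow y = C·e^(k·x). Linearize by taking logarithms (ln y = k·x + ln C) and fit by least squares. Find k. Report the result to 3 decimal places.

k = 0.271

With ln yᵢ as the transformed response and xᵢ as the regressor:
Sums: Σx = 27.0000, Σ(x)² = 139.0000, Σln y = 15.4105, Σx·ln y = 74.0857.
Normal system: [[139.0000, 27.0000]; [27.0000, 6]]·[k, ln C]ᵀ = [74.0857, 15.4105]ᵀ.
Δ = 139.0000·6 − (27.0000)² = 105.0000; k = (74.0857·6 − 27.0000·15.4105)/105.0000 = 0.27078, ln C = (139.0000·15.4105 − 27.0000·74.0857)/105.0000 = 1.34991.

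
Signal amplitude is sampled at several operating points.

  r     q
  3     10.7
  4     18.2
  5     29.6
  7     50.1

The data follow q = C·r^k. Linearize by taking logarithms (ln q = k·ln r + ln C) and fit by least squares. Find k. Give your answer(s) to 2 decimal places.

Let Y = ln q. Fitting Y = k·ln r + ln C by least squares:
Σln r = 6.0403, Σ(ln r)² = 9.5056, Σln q = 12.5735, Σln r·ln q = 19.6949.
Equations: 9.5056·k + 6.0403·ln C = 19.6949;  6.0403·k + 4·ln C = 12.5735.
Δ = 9.5056·4 − (6.0403)² = 1.5378; k = (19.6949·4 − 6.0403·12.5735)/1.5378 = 1.84218, ln C = (9.5056·12.5735 − 6.0403·19.6949)/1.5378 = 0.36156.

k = 1.84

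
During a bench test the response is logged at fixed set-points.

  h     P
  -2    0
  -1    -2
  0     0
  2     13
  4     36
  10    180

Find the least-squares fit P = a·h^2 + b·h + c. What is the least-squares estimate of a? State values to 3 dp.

XᵀX·[a, b, c]ᵀ = XᵀP reads: 10289·a + 1063·b + 125·c = 18626;  1063·a + 125·b + 13·c = 1972;  125·a + 13·b + 6·c = 227.
Inverting the 3×3 Gram matrix, [a, b, c]ᵀ = [12367/8330, 3737/1190, 414/4165]ᵀ.

a = 1.485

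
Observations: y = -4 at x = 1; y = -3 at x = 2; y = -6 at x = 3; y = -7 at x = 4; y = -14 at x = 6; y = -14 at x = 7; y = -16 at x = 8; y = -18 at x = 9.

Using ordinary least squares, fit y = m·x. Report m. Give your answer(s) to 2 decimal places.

m = -2.03

AᵀA·[m]ᵀ = Aᵀy reads: 260·m = -528.
m = (-528)/260 = -2.03077.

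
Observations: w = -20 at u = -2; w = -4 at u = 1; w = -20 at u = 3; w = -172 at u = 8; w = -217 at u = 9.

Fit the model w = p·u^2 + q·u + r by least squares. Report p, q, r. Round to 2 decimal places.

Entries of AᵀA: Σu^2·u^2 = 10755, Σu^2·u = 1261, Σu^2 = 159, Σu·u = 159, Σu = 19, Σ1 = 5.
Moment sums: Σu^2·w = -28849, Σu·w = -3353, Σw = -433.
Row-reducing yields p = -234197/79087, q = 216263/79087, r = -223269/79087.

p = -2.96, q = 2.73, r = -2.82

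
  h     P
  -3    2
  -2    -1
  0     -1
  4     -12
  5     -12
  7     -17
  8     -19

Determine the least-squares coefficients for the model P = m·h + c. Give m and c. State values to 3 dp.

m = -1.907, c = -3.395

The normal equations are: 167·m + 19·c = -383;  19·m + 7·c = -60.
Determinant 167·7 − 19² = 808.
m = ((-383)·7 − 19·(-60))/808 = -1541/808; c = (167·(-60) − 19·(-383))/808 = -2743/808.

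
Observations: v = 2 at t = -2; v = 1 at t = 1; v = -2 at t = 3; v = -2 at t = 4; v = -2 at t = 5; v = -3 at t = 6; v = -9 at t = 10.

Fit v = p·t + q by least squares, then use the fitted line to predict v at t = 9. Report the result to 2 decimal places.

The normal equations are: 191·p + 27·q = -135;  27·p + 7·q = -15.
(Σt·t = 191, Σt = 27, Σ1 = 7, Σt·v = -135, Σv = -15.)
Determinant 191·7 − 27² = 608.
p = ((-135)·7 − 27·(-15))/608 = -135/152; q = (191·(-15) − 27·(-135))/608 = 195/152.
At t = 9: v̂ = (-135/152)·(9) + (195/152)·(1) = -255/38.

v̂ = -6.71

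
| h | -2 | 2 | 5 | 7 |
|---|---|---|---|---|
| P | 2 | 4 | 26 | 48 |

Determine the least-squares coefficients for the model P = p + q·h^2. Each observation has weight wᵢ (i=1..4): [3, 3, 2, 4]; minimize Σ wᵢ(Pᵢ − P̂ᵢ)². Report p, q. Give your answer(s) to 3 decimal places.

Sums needed: Σwᵢ·1 = 12, Σwᵢ·h^2 = 270, Σwᵢ·h^2·h^2 = 10950.
And Σwᵢ·P = 262, Σwᵢ·h^2·P = 10780.
Δ = 12·10950 − 270² = 58500.
p = (262·10950 − 270·10780)/58500 = -139/195; q = (12·10780 − 270·262)/58500 = 977/975.

p = -0.713, q = 1.002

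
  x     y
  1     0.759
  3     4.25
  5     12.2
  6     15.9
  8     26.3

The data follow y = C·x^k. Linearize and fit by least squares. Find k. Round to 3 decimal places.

k = 1.719

Linearized form: ln y = k·ln x + ln C. From the 5 transformed points,
Σln x = 6.5793, Σ(ln x)² = 11.3317, Σln y = 9.7085, Σln x·ln y = 17.3710.
Normal system: [[11.3317, 6.5793]; [6.5793, 5]]·[k, ln C]ᵀ = [17.3710, 9.7085]ᵀ.
Slope k = (n·Σln x·ln y − Σln x·Σln y)/(n·Σ(ln x)² − (Σln x)²) = (5·17.3710 − 6.5793·9.7085)/13.3720 = 1.71853; ln C = (Σln y − k·Σln x)/n = -0.31963.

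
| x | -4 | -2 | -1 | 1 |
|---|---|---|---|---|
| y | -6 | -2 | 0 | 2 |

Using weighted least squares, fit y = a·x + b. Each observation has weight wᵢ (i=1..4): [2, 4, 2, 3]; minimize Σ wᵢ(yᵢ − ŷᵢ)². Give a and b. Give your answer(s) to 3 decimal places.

Entries of MᵀWM: Σwᵢ·x·x = 53, Σwᵢ·x = -15, Σwᵢ·1 = 11.
And Σwᵢ·x·y = 70, Σwᵢ·y = -14.
So MᵀWM·[a, b]ᵀ = MᵀWy: [[53, -15]; [-15, 11]]·[a, b]ᵀ = [70, -14]ᵀ.
Eliminating b: 11·(row 1) − (-15)·(row 2) gives 358·a = 11·70 − (-15)·(-14) = 560, so a = 280/179.
Then b = ((-14) − (-15)·(280/179))/11 = 154/179.

a = 1.564, b = 0.860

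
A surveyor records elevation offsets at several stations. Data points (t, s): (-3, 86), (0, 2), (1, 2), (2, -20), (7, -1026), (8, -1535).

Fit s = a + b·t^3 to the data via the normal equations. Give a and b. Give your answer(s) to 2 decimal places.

a = 4.05, b = -3.01

With design matrix A, AᵀA = [[6, 837]; [837, 380587]] and Aᵀs = [-2491, -1140318]ᵀ.
Eliminating b: 380587·(row 1) − 837·(row 2) gives 1582953·a = 380587·(-2491) − 837·(-1140318) = 6403949, so a = 206579/51063.
Then b = ((-1140318) − 837·(206579/51063))/380587 = -1585647/527651.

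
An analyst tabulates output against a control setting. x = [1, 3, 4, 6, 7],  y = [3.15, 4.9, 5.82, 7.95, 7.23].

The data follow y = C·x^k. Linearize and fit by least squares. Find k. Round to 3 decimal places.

With ln yᵢ as the transformed response and ln xᵢ as the regressor:
Over the data: Σln x = 6.2226, Σ(ln x)² = 10.1257, Σln y = 8.5493, Σln x·ln y = 11.7517.
Normal system: [[10.1257, 6.2226]; [6.2226, 5]]·[k, ln C]ᵀ = [11.7517, 8.5493]ᵀ.
Solving (det = 11.9082): k = 0.46688, ln C = 1.12883.

k = 0.467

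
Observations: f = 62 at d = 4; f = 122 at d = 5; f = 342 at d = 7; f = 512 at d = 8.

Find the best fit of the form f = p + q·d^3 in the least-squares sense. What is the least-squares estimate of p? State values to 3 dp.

p = -2.979

Entries of XᵀX: Σ1 = 4, Σd^3 = 1044, Σd^3·d^3 = 399514.
And Σf = 1038, Σd^3·f = 398668.
So XᵀX·[p, q]ᵀ = Xᵀf: [[4, 1044]; [1044, 399514]]·[p, q]ᵀ = [1038, 398668]ᵀ.
det = 4·399514 − 1044² = 508120.
p = (1038·399514 − 1044·398668)/508120 = -75693/25406; q = (4·398668 − 1044·1038)/508120 = 12775/12703.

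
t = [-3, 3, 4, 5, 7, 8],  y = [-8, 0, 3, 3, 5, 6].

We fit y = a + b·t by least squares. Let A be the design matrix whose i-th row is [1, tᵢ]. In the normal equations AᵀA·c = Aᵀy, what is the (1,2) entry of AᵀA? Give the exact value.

Row 1 ↔ basis 1, column 2 ↔ basis t, so (AᵀA)_{1,2} = Σᵢ t = (1)·(-3) + (1)·(3) + (1)·(4) + (1)·(5) + (1)·(7) + (1)·(8) = 24.

24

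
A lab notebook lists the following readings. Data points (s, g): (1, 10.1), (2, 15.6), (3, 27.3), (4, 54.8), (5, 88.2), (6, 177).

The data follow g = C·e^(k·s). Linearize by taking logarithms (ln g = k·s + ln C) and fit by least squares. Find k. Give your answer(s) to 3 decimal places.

Linearized form: ln g = k·s + ln C. From the 6 transformed points,
Σs = 21.0000, Σ(s)² = 91.0000, Σln g = 22.0261, Σs·ln g = 87.1974.
Equations: 91.0000·k + 21.0000·ln C = 87.1974;  21.0000·k + 6·ln C = 22.0261.
Slope k = (n·Σs·ln g − Σs·Σln g)/(n·Σ(s)² − (Σs)²) = (6·87.1974 − 21.0000·22.0261)/105.0000 = 0.57748; ln C = (Σln g − k·Σs)/n = 1.64984.

k = 0.577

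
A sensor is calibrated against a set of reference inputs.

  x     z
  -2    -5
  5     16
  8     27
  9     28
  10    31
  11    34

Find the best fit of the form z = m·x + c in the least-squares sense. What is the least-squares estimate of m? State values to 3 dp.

m = 3.020

The normal equations are: 395·m + 41·c = 1242;  41·m + 6·c = 131.
Δ = 395·6 − 41² = 689.
m = (1242·6 − 41·131)/689 = 2081/689; c = (395·131 − 41·1242)/689 = 823/689.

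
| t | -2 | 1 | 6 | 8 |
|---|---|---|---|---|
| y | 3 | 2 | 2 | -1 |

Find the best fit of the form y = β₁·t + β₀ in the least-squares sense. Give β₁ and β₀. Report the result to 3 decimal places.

β₁ = -0.311, β₀ = 2.510

From the data, Σt·t = 105, Σt = 13, Σ1 = 4.
For Aᵀy: Σt·y = 0, Σy = 6.
So AᵀA·[β₁, β₀]ᵀ = Aᵀy: [[105, 13]; [13, 4]]·[β₁, β₀]ᵀ = [0, 6]ᵀ.
Eliminating β₀: 4·(row 1) − 13·(row 2) gives 251·β₁ = 4·0 − 13·6 = -78, so β₁ = -78/251.
Then β₀ = (6 − 13·(-78/251))/4 = 630/251.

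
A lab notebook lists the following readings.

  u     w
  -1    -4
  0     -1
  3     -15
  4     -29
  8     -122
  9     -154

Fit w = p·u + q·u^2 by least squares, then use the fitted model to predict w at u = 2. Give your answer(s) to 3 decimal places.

ŵ = -6.181

Setting ∂/∂p … = 0 gives: 171·p + 1331·q = -2519;  1331·p + 10995·q = -20885.
Determinant 171·10995 − 1331² = 108584.
p = ((-2519)·10995 − 1331·(-20885))/108584 = 50765/54292; q = (171·(-20885) − 1331·(-2519))/108584 = -109273/54292.
At u = 2: ŵ = (50765/54292)·(2) + (-109273/54292)·(4) = -167781/27146.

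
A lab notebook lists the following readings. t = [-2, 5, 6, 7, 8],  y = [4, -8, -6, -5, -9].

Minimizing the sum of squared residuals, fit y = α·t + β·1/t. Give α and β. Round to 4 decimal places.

α = -0.9316, β = -5.0343

Entries of XᵀX: Σt·t = 178, Σt·1/t = 5, Σ1/t·1/t = 249649/705600.
Moment sums: Σt·y = -191, Σ1/t·y = -1803/280.
So XᵀX·[α, β]ᵀ = Xᵀy: [[178, 5]; [5, 249649/705600]]·[α, β]ᵀ = [-191, -1803/280]ᵀ.
det = 178·(249649/705600) − 5² = 13398761/352800.
α = ((-191)·(249649/705600) − 5·(-1803/280))/(13398761/352800) = -24965159/26797522; β = (178·(-1803/280) − 5·(-191))/(13398761/352800) = -67452840/13398761.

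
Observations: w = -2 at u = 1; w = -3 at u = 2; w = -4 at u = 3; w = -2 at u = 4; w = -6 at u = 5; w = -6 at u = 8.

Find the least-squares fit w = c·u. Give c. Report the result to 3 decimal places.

Sums needed: Σu·u = 119.
Right-hand side: Σu·w = -106.
Hence c = -106 / 119 ≈ -0.890756.

c = -0.891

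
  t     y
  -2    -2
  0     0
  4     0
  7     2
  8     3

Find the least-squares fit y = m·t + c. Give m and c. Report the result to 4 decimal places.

m = 0.4229, c = -0.8378

Compute the Gram sums: Σt·t = 133, Σt = 17, Σ1 = 5.
Right-hand side: Σt·y = 42, Σy = 3.
Eliminating c: 5·(row 1) − 17·(row 2) gives 376·m = 5·42 − 17·3 = 159, so m = 159/376.
Then c = (3 − 17·(159/376))/5 = -315/376.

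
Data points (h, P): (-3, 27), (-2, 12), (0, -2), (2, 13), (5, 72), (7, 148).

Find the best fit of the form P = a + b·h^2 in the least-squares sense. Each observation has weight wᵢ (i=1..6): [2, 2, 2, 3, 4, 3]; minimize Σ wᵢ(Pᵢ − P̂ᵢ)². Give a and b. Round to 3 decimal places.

Entries of AᵀWA: Σwᵢ·1 = 16, Σwᵢ·h^2 = 285, Σwᵢ·h^2·h^2 = 9945.
And Σwᵢ·P = 845, Σwᵢ·h^2·P = 29694.
Determinant 16·9945 − 285² = 77895.
a = (845·9945 − 285·29694)/77895 = -439/577; b = (16·29694 − 285·845)/77895 = 8677/2885.

a = -0.761, b = 3.008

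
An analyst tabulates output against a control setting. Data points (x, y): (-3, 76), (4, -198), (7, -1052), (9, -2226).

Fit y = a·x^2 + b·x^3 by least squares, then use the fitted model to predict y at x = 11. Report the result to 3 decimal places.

ŷ = -4051.864

Compute the Gram sums: Σx^2·x^2 = 9299, Σx^2·x^3 = 76637, Σx^3·x^3 = 653915.
Right-hand side: Σx^2·y = -234338, Σx^3·y = -1998314.
Δ = 9299·653915 − 76637² = 207525816.
a = ((-234338)·653915 − 76637·(-1998314))/207525816 = -7695271/17293818; b = (9299·(-1998314) − 76637·(-234338))/207525816 = -51946715/17293818.
At x = 11: ŷ = (-7695271/17293818)·(121) + (-51946715/17293818)·(1331) = -35036102728/8646909.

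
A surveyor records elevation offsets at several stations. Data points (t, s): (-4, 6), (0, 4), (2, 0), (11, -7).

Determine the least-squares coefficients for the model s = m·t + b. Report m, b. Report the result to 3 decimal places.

Entries of XᵀX: Σt·t = 141, Σt = 9, Σ1 = 4.
Moment sums: Σt·s = -101, Σs = 3.
XᵀX·[m, b]ᵀ = Xᵀs becomes [[141, 9]; [9, 4]]·[m, b]ᵀ = [-101, 3]ᵀ.
Eliminating b: 4·(row 1) − 9·(row 2) gives 483·m = 4·(-101) − 9·3 = -431, so m = -431/483.
Then b = (3 − 9·(-431/483))/4 = 444/161.

m = -0.892, b = 2.758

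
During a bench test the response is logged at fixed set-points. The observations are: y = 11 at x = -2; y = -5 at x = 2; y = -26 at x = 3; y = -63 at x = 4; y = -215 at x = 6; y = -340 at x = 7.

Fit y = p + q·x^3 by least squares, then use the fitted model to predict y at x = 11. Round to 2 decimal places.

ŷ = -1328.55

AᵀA·[p, q]ᵀ = Aᵀy reads: 6·p + 650·q = -638;  650·p + 169258·q = -167922.
(Σ1 = 6, Σx^3 = 650, Σx^3·x^3 = 169258, Σy = -638, Σx^3·y = -167922.)
Δ = 6·169258 − 650² = 593048.
p = ((-638)·169258 − 650·(-167922))/593048 = 145337/74131; q = (6·(-167922) − 650·(-638))/593048 = -74104/74131.
At x = 11: ŷ = (145337/74131)·(1) + (-74104/74131)·(1331) = -98487087/74131.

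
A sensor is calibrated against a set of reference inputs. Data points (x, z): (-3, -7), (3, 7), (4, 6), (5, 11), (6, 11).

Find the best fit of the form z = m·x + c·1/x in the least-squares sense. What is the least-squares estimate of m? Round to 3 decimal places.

m = 1.758

Sums needed: Σx·x = 95, Σx·1/x = 5, Σ1/x·1/x = 141/400.
And Σx·z = 187, Σ1/x·z = 51/5.
Normal equations: [[95, 5]; [5, 141/400]]·[m, c]ᵀ = [187, 51/5]ᵀ.
det = 95·(141/400) − 5² = 679/80.
m = (187·(141/400) − 5·(51/5))/(679/80) = 5967/3395; c = (95·(51/5) − 5·187)/(679/80) = 2720/679.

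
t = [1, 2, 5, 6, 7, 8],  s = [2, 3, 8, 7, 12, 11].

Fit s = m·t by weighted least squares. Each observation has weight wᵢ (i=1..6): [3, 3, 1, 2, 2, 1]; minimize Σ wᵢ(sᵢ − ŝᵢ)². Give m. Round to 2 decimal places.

m = 1.47

Entries of AᵀWA: Σwᵢ·t·t = 274.
Right-hand side: Σwᵢ·t·s = 404.
Normal equations: [[274]]·[m]ᵀ = [404]ᵀ.
m = 404/274 = 1.47445.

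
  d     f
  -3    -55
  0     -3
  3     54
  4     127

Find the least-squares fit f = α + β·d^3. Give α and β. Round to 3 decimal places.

Normal-equation sums: Σ1 = 4, Σd^3 = 64, Σd^3·d^3 = 5554.
Right-hand side: Σf = 123, Σd^3·f = 11071.
Determinant 4·5554 − 64² = 18120.
α = (123·5554 − 64·11071)/18120 = -12701/9060; β = (4·11071 − 64·123)/18120 = 9103/4530.

α = -1.402, β = 2.009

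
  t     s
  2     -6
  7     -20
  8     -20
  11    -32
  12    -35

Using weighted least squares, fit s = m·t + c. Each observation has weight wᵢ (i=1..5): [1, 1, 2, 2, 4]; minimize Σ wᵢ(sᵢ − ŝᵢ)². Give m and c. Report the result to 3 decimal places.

m = -3.016, c = 1.648

Forming AᵀWA = [[999, 95]; [95, 10]] and AᵀWs = [-2856, -270]ᵀ gives AᵀWA·[m, c]ᵀ = AᵀWs.
Eliminating c: 10·(row 1) − 95·(row 2) gives 965·m = 10·(-2856) − 95·(-270) = -2910, so m = -582/193.
Then c = ((-270) − 95·(-582/193))/10 = 318/193.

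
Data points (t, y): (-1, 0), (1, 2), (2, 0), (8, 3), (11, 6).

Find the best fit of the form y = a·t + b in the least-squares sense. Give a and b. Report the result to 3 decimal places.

Forming MᵀM = [[191, 21]; [21, 5]] and Mᵀy = [92, 11]ᵀ gives MᵀM·[a, b]ᵀ = Mᵀy.
Δ = 191·5 − 21² = 514.
a = (92·5 − 21·11)/514 = 229/514; b = (191·11 − 21·92)/514 = 169/514.

a = 0.446, b = 0.329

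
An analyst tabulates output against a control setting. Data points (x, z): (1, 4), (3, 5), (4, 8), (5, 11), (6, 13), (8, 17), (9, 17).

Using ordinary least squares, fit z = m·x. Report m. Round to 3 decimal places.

Normal-equation sums: Σx·x = 232.
For Mᵀz: Σx·z = 473.
Hence m = 473 / 232 ≈ 2.03879.

m = 2.039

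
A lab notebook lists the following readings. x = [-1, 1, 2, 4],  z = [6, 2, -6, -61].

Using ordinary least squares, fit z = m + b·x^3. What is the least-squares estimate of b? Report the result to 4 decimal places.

b = -1.0098

The normal equations are: 4·m + 72·b = -59;  72·m + 4162·b = -3956.
det = 4·4162 − 72² = 11464.
m = ((-59)·4162 − 72·(-3956))/11464 = 19637/5732; b = (4·(-3956) − 72·(-59))/11464 = -1447/1433.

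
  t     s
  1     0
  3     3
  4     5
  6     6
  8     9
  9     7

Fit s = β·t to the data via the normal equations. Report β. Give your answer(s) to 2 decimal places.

β = 0.97

Forming MᵀM = [[207]] and Mᵀs = [200]ᵀ gives MᵀM·[β]ᵀ = Mᵀs.
Hence β = 200 / 207 ≈ 0.966184.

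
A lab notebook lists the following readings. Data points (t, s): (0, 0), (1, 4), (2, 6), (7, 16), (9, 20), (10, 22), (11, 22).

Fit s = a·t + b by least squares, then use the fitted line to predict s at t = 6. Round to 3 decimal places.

ŝ = 13.430

From the data, Σt·t = 356, Σt = 40, Σ1 = 7.
For Mᵀs: Σt·s = 770, Σs = 90.
Eliminating b: 7·(row 1) − 40·(row 2) gives 892·a = 7·770 − 40·90 = 1790, so a = 895/446.
Then b = (90 − 40·(895/446))/7 = 310/223.
At t = 6: ŝ = (895/446)·(6) + (310/223)·(1) = 2995/223.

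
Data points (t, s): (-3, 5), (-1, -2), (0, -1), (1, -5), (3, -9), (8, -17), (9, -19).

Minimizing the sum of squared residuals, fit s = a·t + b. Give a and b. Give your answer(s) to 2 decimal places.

From the data, Σt·t = 165, Σt = 17, Σ1 = 7.
Moment sums: Σt·s = -352, Σs = -48.
Normal equations: [[165, 17]; [17, 7]]·[a, b]ᵀ = [-352, -48]ᵀ.
det = 165·7 − 17² = 866.
a = ((-352)·7 − 17·(-48))/866 = -824/433; b = (165·(-48) − 17·(-352))/866 = -968/433.

a = -1.90, b = -2.24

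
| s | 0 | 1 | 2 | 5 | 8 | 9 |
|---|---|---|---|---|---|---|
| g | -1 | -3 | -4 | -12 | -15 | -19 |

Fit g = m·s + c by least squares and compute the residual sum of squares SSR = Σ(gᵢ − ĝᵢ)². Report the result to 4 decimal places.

Compute the Gram sums: Σs·s = 175, Σs = 25, Σ1 = 6.
Right-hand side: Σs·g = -362, Σg = -54.
Determinant 175·6 − 25² = 425.
m = ((-362)·6 − 25·(-54))/425 = -822/425; c = (175·(-54) − 25·(-362))/425 = -16/17.
Residuals: -1/17, -53/425, 344/425, -118/85, 601/425, -277/425; SSR = 2136/425.

SSR = 5.0259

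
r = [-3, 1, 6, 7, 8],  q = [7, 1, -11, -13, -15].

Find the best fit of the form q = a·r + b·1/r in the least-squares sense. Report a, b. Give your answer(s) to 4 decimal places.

a = -1.9433, b = 2.3984

Entries of AᵀA: Σr·r = 159, Σr·1/r = 5, Σ1/r·1/r = 33161/28224.
For Aᵀq: Σr·q = -297, Σ1/r·q = -1159/168.
det = 159·(33161/28224) − 5² = 1522333/9408.
a = ((-297)·(33161/28224) − 5·(-1159/168))/(1522333/9408) = -2958419/1522333; b = (159·(-1159/168) − 5·(-297))/(1522333/9408) = 3651144/1522333.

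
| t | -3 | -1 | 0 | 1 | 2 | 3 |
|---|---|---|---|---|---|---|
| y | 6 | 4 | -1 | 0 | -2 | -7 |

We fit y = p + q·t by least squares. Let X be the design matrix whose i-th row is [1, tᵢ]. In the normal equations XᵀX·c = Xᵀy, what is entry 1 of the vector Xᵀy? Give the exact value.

Entry 1 ↔ basis 1, so (Xᵀy)_{1} = Σᵢ yᵢ = (1)·(6) + (1)·(4) + (1)·(-1) + (1)·(0) + (1)·(-2) + (1)·(-7) = 0.

0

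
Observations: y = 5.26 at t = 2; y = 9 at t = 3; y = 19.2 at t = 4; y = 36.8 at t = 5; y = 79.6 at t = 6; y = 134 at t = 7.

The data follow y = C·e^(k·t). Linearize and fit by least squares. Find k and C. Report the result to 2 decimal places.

Taking logs, ln y = k·t + ln C, so regress ln y on t.
Over the data: Σt = 27.0000, Σ(t)² = 139.0000, Σln y = 19.6926, Σt·ln y = 100.3060.
Normal system: [[139.0000, 27.0000]; [27.0000, 6]]·[k, ln C]ᵀ = [100.3060, 19.6926]ᵀ.
Solving (det = 105.0000): k = 0.66796, ln C = 0.27630, so C = exp(0.27630) = 1.31824.

k = 0.67, C = 1.32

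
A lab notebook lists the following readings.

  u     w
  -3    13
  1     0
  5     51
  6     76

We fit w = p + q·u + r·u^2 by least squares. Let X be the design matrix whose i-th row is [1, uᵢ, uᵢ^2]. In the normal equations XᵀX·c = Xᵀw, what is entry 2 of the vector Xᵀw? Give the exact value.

672

Entry 2 ↔ basis u, so (Xᵀw)_{2} = Σᵢ (u)·wᵢ = (-3)·(13) + (1)·(0) + (5)·(51) + (6)·(76) = 672.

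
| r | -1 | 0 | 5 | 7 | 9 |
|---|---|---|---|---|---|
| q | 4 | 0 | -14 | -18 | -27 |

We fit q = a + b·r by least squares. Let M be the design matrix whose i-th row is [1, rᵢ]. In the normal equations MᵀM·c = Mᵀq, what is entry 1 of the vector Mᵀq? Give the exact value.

Entry 1 ↔ basis 1, so (Mᵀq)_{1} = Σᵢ qᵢ = (1)·(4) + (1)·(0) + (1)·(-14) + (1)·(-18) + (1)·(-27) = -55.

-55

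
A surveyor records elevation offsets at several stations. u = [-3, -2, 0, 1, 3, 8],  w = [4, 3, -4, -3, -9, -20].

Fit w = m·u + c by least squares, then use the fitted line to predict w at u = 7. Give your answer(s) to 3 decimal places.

ŵ = -17.721

Entries of MᵀM: Σu·u = 87, Σu = 7, Σ1 = 6.
Right-hand side: Σu·w = -208, Σw = -29.
Determinant 87·6 − 7² = 473.
m = ((-208)·6 − 7·(-29))/473 = -95/43; c = (87·(-29) − 7·(-208))/473 = -97/43.
At u = 7: ŵ = (-95/43)·(7) + (-97/43)·(1) = -762/43.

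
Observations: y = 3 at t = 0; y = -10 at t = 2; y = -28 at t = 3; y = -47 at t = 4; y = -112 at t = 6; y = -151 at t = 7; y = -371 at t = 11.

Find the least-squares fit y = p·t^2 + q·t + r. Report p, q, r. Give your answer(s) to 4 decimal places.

The normal system MᵀM·[p, q, r]ᵀ = Mᵀy is [[18691, 1989, 235]; [1989, 235, 33]; [235, 33, 7]]·[p, q, r]ᵀ = [-57366, -6102, -716]ᵀ.
Row-reducing yields p = -214169/71358, q = -24547/23786, r = 119110/35679.

p = -3.0013, q = -1.0320, r = 3.3384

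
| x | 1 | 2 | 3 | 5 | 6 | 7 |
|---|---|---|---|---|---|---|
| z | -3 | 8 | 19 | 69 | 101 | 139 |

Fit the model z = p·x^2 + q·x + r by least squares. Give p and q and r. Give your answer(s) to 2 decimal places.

Setting ∂/∂p … = 0 gives: 4420·p + 720·q + 124·r = 12372;  720·p + 124·q + 24·r = 1994;  124·p + 24·q + 6·r = 333.
Solving the 3×3 system (Gaussian elimination) gives p = 291/98, q = -11/98, r = -531/98.

p = 2.97, q = -0.11, r = -5.42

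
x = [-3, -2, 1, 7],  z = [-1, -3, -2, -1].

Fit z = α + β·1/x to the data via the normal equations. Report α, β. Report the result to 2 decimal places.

α = -1.76, β = 0.17

Setting ∂/∂α … = 0 gives: 4·α + (13/42)·β = -7;  (13/42)·α + (2437/1764)·β = -13/42.
Eliminating β: (2437/1764)·(row 1) − (13/42)·(row 2) gives (3193/588)·α = (2437/1764)·(-7) − (13/42)·(-13/42) = -2815/294, so α = -5630/3193.
Then β = ((-13/42) − (13/42)·(-5630/3193))/(2437/1764) = 546/3193.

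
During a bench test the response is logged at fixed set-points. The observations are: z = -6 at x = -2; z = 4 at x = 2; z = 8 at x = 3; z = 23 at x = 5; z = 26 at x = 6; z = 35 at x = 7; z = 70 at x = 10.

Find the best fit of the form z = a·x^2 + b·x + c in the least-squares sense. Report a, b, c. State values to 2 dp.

Sums needed: Σx^2·x^2 = 14435, Σx^2·x = 1711, Σx^2 = 227, Σx·x = 227, Σx = 31, Σ1 = 7.
For Aᵀz: Σx^2·z = 10290, Σx·z = 1260, Σz = 160.
Inverting the 3×3 Gram matrix, [a, b, c]ᵀ = [19985/39836, 87645/39836, -62845/19918]ᵀ.

a = 0.50, b = 2.20, c = -3.16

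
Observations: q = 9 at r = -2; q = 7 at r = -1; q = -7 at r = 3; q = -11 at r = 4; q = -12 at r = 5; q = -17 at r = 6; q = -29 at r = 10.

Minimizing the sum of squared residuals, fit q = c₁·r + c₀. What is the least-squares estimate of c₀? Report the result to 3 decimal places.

The normal equations are: 191·c₁ + 25·c₀ = -542;  25·c₁ + 7·c₀ = -60.
det = 191·7 − 25² = 712.
c₁ = ((-542)·7 − 25·(-60))/712 = -1147/356; c₀ = (191·(-60) − 25·(-542))/712 = 1045/356.

c₀ = 2.935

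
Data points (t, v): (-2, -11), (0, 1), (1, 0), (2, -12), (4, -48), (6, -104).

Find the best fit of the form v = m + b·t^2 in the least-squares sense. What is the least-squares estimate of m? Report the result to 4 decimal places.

m = 0.8730

Compute the Gram sums: Σ1 = 6, Σt^2 = 61, Σt^2·t^2 = 1585.
Moment sums: Σv = -174, Σt^2·v = -4604.
Normal equations: [[6, 61]; [61, 1585]]·[m, b]ᵀ = [-174, -4604]ᵀ.
Determinant 6·1585 − 61² = 5789.
m = ((-174)·1585 − 61·(-4604))/5789 = 722/827; b = (6·(-4604) − 61·(-174))/5789 = -2430/827.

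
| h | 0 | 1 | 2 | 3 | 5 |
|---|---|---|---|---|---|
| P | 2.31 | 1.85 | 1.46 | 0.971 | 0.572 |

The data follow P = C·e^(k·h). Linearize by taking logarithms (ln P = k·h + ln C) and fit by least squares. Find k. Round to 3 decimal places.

Linearized form: ln P = k·h + ln C. From the 5 transformed points,
Σh = 11.0000, Σ(h)² = 39.0000, Σln P = 1.2428, Σh·ln P = -1.5093.
Equations: 39.0000·k + 11.0000·ln C = -1.5093;  11.0000·k + 5·ln C = 1.2428.
Slope k = (n·Σh·ln P − Σh·Σln P)/(n·Σ(h)² − (Σh)²) = (5·-1.5093 − 11.0000·1.2428)/74.0000 = -0.28672; ln C = (Σln P − k·Σh)/n = 0.87936.

k = -0.287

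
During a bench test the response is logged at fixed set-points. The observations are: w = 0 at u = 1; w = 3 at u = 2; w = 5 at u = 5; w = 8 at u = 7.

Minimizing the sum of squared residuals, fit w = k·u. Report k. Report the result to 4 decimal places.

From the data, Σu·u = 79.
For Mᵀw: Σu·w = 87.
MᵀM·[k]ᵀ = Mᵀw becomes [[79]]·[k]ᵀ = [87]ᵀ.
Hence k = 87 / 79 ≈ 1.10127.

k = 1.1013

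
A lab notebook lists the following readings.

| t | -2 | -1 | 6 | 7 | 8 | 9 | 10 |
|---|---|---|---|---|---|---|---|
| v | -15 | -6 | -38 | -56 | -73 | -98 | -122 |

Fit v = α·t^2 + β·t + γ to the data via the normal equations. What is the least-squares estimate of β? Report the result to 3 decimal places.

β = 3.036

Forming AᵀA = [[24371, 2791, 335]; [2791, 335, 37]; [335, 37, 7]] and Aᵀv = [-28988, -3270, -408]ᵀ gives AᵀA·[α, β, γ]ᵀ = Aᵀv.
Solving the 3×3 system (Gaussian elimination) gives α = -320771/212961, β = 646648/212961, γ = -159799/70987.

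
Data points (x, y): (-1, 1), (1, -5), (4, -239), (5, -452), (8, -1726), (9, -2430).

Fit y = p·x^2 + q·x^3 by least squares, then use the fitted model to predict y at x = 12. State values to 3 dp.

ŷ = -5613.423

MᵀM·[p, q]ᵀ = Mᵀy reads: 11540·p + 95966·q = -322422;  95966·p + 813308·q = -2726984.
det = 11540·813308 − 95966² = 176101164.
p = ((-322422)·813308 − 95966·(-2726984))/176101164 = -132661358/44025291; q = (11540·(-2726984) − 95966·(-322422))/176101164 = -131961427/44025291.
At x = 12: ŷ = (-132661358/44025291)·(144) + (-131961427/44025291)·(1728) = -27459175712/4891699.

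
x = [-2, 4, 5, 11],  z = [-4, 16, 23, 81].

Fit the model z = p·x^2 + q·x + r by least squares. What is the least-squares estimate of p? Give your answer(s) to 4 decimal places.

p = 0.4524

Normal-equation sums: Σx^2·x^2 = 15538, Σx^2·x = 1512, Σx^2 = 166, Σx·x = 166, Σx = 18, Σ1 = 4.
Moment sums: Σx^2·z = 10616, Σx·z = 1078, Σz = 116.
Row-reducing yields p = 19/42, q = 2939/1190, r = -3169/3570.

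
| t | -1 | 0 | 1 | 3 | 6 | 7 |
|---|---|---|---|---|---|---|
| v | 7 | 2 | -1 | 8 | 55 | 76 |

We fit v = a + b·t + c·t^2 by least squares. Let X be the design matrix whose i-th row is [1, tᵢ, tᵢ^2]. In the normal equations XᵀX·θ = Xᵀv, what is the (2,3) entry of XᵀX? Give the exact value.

586

Row 2 ↔ basis t, column 3 ↔ basis t^2, so (XᵀX)_{2,3} = Σᵢ (t)·(t^2) = (-1)·(1) + (0)·(0) + (1)·(1) + (3)·(9) + (6)·(36) + (7)·(49) = 586.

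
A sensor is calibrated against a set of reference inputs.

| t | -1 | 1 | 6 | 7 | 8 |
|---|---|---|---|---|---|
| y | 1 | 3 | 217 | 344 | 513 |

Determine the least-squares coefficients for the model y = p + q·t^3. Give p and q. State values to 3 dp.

Compute the Gram sums: Σ1 = 5, Σt^3 = 1071, Σt^3·t^3 = 426451.
And Σy = 1078, Σt^3·y = 427522.
det = 5·426451 − 1071² = 985214.
p = (1078·426451 − 1071·427522)/985214 = 919058/492607; q = (5·427522 − 1071·1078)/985214 = 491536/492607.

p = 1.866, q = 0.998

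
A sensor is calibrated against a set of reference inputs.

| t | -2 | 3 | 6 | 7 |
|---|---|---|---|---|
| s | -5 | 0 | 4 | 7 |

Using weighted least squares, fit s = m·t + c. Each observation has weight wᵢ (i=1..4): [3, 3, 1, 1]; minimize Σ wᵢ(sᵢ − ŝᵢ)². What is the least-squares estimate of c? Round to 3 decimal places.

From the data, Σwᵢ·t·t = 124, Σwᵢ·t = 16, Σwᵢ·1 = 8.
And Σwᵢ·t·s = 103, Σwᵢ·s = -4.
Normal equations: [[124, 16]; [16, 8]]·[m, c]ᵀ = [103, -4]ᵀ.
Determinant 124·8 − 16² = 736.
m = (103·8 − 16·(-4))/736 = 111/92; c = (124·(-4) − 16·103)/736 = -67/23.

c = -2.913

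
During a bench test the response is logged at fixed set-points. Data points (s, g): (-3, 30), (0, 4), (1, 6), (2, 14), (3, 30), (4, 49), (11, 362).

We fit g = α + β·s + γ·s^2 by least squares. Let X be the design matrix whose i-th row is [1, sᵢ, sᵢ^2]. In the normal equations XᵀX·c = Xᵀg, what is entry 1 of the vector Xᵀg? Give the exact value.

495

Entry 1 ↔ basis 1, so (Xᵀg)_{1} = Σᵢ gᵢ = (1)·(30) + (1)·(4) + (1)·(6) + (1)·(14) + (1)·(30) + (1)·(49) + (1)·(362) = 495.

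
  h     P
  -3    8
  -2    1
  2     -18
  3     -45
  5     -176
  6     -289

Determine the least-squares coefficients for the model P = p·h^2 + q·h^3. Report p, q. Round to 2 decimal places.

Setting ∂/∂p … = 0 gives: 2115·p + 10901·q = -15205;  10901·p + 63867·q = -86007.
Eliminating q: 63867·(row 1) − 10901·(row 2) gives 16246904·p = 63867·(-15205) − 10901·(-86007) = -33535428, so p = -8383857/4061726.
Then q = ((-86007) − 10901·(-8383857/4061726))/63867 = -4038775/4061726.

p = -2.06, q = -0.99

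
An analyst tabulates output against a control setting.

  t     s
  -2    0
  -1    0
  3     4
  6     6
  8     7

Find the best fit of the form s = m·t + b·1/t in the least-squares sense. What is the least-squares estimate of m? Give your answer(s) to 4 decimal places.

m = 0.9624

Entries of XᵀX: Σt·t = 114, Σt·1/t = 5, Σ1/t·1/t = 809/576.
Right-hand side: Σt·s = 104, Σ1/t·s = 77/24.
det = 114·(809/576) − 5² = 12971/96.
m = (104·(809/576) − 5·(77/24))/(12971/96) = 37448/38913; b = (114·(77/24) − 5·104)/(12971/96) = -14808/12971.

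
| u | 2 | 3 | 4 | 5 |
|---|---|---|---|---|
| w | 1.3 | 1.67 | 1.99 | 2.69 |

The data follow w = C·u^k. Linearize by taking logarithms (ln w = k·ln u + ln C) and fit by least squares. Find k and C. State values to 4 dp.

k = 0.7584, C = 0.7449

Taking logs, ln w = k·ln u + ln C, so regress ln w on ln u.
Σln u = 4.7875, Σ(ln u)² = 6.1995, Σln w = 2.4529, Σln u·ln w = 3.2918.
Equations: 6.1995·k + 4.7875·ln C = 3.2918;  4.7875·k + 4·ln C = 2.4529.
Solving (det = 1.8779): k = 0.75838, ln C = -0.29447, so C = exp(-0.29447) = 0.74493.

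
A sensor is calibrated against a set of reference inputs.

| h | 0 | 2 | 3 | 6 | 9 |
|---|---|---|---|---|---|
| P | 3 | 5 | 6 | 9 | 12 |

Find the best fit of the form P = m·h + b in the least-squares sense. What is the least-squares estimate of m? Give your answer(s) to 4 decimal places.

m = 1.0000

The normal equations are: 130·m + 20·b = 190;  20·m + 5·b = 35.
(Σh·h = 130, Σh = 20, Σ1 = 5, Σh·P = 190, ΣP = 35.)
Eliminating b: 5·(row 1) − 20·(row 2) gives 250·m = 5·190 − 20·35 = 250, so m = 1.
Then b = (35 − 20·1)/5 = 3.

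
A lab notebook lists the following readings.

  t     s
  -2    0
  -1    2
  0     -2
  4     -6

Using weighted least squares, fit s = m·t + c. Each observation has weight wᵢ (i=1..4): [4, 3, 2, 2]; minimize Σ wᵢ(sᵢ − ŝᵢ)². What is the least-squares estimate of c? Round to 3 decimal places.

Entries of AᵀWA: Σwᵢ·t·t = 51, Σwᵢ·t = -3, Σwᵢ·1 = 11.
Right-hand side: Σwᵢ·t·s = -54, Σwᵢ·s = -10.
So AᵀWA·[m, c]ᵀ = AᵀWs: [[51, -3]; [-3, 11]]·[m, c]ᵀ = [-54, -10]ᵀ.
Δ = 51·11 − (-3)² = 552.
m = ((-54)·11 − (-3)·(-10))/552 = -26/23; c = (51·(-10) − (-3)·(-54))/552 = -28/23.

c = -1.217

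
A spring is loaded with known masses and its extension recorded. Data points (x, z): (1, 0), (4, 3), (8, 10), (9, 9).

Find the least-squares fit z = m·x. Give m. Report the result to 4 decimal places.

m = 1.0679

MᵀM·[m]ᵀ = Mᵀz reads: 162·m = 173.
Hence m = 173 / 162 ≈ 1.0679.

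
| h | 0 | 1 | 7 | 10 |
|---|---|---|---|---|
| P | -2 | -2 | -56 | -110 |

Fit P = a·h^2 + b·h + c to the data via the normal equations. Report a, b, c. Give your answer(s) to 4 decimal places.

AᵀA·[a, b, c]ᵀ = AᵀP reads: 12402·a + 1344·b + 150·c = -13746;  1344·a + 150·b + 18·c = -1494;  150·a + 18·b + 4·c = -170.
(Σh^2·h^2 = 12402, Σh^2·h = 1344, Σh^2 = 150, Σh·h = 150, Σh = 18, Σ1 = 4, Σh^2·P = -13746, Σh·P = -1494, ΣP = -170.)
Inverting the 3×3 Gram matrix, [a, b, c]ᵀ = [-1161/1114, -513/1114, -1499/1114]ᵀ.

a = -1.0422, b = -0.4605, c = -1.3456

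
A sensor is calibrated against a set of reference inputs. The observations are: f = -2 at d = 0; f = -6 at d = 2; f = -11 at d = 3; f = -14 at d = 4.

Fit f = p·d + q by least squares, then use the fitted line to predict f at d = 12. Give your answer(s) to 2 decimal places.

f̂ = -38.06

From the data, Σd·d = 29, Σd = 9, Σ1 = 4.
Moment sums: Σd·f = -101, Σf = -33.
Normal equations: [[29, 9]; [9, 4]]·[p, q]ᵀ = [-101, -33]ᵀ.
Determinant 29·4 − 9² = 35.
p = ((-101)·4 − 9·(-33))/35 = -107/35; q = (29·(-33) − 9·(-101))/35 = -48/35.
At d = 12: f̂ = (-107/35)·(12) + (-48/35)·(1) = -1332/35.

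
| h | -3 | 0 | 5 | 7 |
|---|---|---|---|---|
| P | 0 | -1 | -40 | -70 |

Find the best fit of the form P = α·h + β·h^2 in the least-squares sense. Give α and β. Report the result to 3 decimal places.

α = -3.000, β = -1.000

The normal system MᵀM·[α, β]ᵀ = MᵀP is [[83, 441]; [441, 3107]]·[α, β]ᵀ = [-690, -4430]ᵀ.
det = 83·3107 − 441² = 63400.
α = ((-690)·3107 − 441·(-4430))/63400 = -3; β = (83·(-4430) − 441·(-690))/63400 = -1.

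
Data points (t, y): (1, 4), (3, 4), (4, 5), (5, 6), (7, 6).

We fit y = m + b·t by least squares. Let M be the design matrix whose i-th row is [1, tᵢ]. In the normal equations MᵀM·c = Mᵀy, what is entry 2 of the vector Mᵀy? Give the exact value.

Entry 2 ↔ basis t, so (Mᵀy)_{2} = Σᵢ (t)·yᵢ = (1)·(4) + (3)·(4) + (4)·(5) + (5)·(6) + (7)·(6) = 108.

108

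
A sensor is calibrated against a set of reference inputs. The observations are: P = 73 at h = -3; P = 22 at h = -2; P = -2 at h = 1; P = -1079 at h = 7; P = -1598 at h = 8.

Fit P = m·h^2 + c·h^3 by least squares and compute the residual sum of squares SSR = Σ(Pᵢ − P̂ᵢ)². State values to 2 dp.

SSR = 11.83

Setting ∂/∂m … = 0 gives: 6595·m + 49301·c = -154400;  49301·m + 380587·c = -1190422.
(Σh^2·h^2 = 6595, Σh^2·h^3 = 49301, Σh^3·h^3 = 380587, Σh^2·P = -154400, Σh^3·P = -1190422.)
Δ = 6595·380587 − 49301² = 79382664.
m = ((-154400)·380587 − 49301·(-1190422))/79382664 = -12272963/13230444; c = (6595·(-1190422) − 49301·(-154400))/79382664 = -39793115/13230444.
Residuals: 310829/2205074, 5454175/3307611, 12802595/6615222, -6308861/3307611, 1441250/1102537; SSR = 26089033/2205074.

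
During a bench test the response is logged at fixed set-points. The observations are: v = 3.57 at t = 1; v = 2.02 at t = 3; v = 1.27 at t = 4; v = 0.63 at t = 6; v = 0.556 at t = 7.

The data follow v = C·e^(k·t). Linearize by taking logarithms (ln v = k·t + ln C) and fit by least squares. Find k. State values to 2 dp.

k = -0.33

Taking logs, ln v = k·t + ln C, so regress ln v on t.
Σt = 21.0000, Σ(t)² = 111.0000, Σln v = 1.1657, Σt·ln v = -2.5432.
Normal system: [[111.0000, 21.0000]; [21.0000, 5]]·[k, ln C]ᵀ = [-2.5432, 1.1657]ᵀ.
Solving (det = 114.0000): k = -0.32627, ln C = 1.60347.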